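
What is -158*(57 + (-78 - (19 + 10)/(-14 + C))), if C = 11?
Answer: 5372/3 ≈ 1790.7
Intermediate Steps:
-158*(57 + (-78 - (19 + 10)/(-14 + C))) = -158*(57 + (-78 - (19 + 10)/(-14 + 11))) = -158*(57 + (-78 - 29/(-3))) = -158*(57 + (-78 - 29*(-1)/3)) = -158*(57 + (-78 - 1*(-29/3))) = -158*(57 + (-78 + 29/3)) = -158*(57 - 205/3) = -158*(-34/3) = 5372/3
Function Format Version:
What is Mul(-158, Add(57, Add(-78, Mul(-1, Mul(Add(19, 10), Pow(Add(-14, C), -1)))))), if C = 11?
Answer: Rational(5372, 3) ≈ 1790.7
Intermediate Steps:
Mul(-158, Add(57, Add(-78, Mul(-1, Mul(Add(19, 10), Pow(Add(-14, C), -1)))))) = Mul(-158, Add(57, Add(-78, Mul(-1, Mul(Add(19, 10), Pow(Add(-14, 11), -1)))))) = Mul(-158, Add(57, Add(-78, Mul(-1, Mul(29, Pow(-3, -1)))))) = Mul(-158, Add(57, Add(-78, Mul(-1, Mul(29, Rational(-1, 3)))))) = Mul(-158, Add(57, Add(-78, Mul(-1, Rational(-29, 3))))) = Mul(-158, Add(57, Add(-78, Rational(29, 3)))) = Mul(-158, Add(57, Rational(-205, 3))) = Mul(-158, Rational(-34, 3)) = Rational(5372, 3)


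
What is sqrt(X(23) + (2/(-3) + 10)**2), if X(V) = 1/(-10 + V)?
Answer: 101*sqrt(13)/39 ≈ 9.3374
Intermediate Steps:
sqrt(X(23) + (2/(-3) + 10)**2) = sqrt(1/(-10 + 23) + (2/(-3) + 10)**2) = sqrt(1/13 + (2*(-1/3) + 10)**2) = sqrt(1/13 + (-2/3 + 10)**2) = sqrt(1/13 + (28/3)**2) = sqrt(1/13 + 784/9) = sqrt(10201/117) = 101*sqrt(13)/39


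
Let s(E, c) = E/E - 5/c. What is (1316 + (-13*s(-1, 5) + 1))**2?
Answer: 1734489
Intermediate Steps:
s(E, c) = 1 - 5/c
(1316 + (-13*s(-1, 5) + 1))**2 = (1316 + (-13*(-5 + 5)/5 + 1))**2 = (1316 + (-13*0/5 + 1))**2 = (1316 + (-13*0 + 1))**2 = (1316 + (0 + 1))**2 = (1316 + 1)**2 = 1317**2 = 1734489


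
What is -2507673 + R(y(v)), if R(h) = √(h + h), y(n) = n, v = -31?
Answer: -2507673 + I*√62 ≈ -2.5077e+6 + 7.874*I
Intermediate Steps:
R(h) = √2*√h (R(h) = √(2*h) = √2*√h)
-2507673 + R(y(v)) = -2507673 + √2*√(-31) = -2507673 + √2*(I*√31) = -2507673 + I*√62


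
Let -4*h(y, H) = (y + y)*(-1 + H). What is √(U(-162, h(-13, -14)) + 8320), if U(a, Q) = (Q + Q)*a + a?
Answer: 2*√9937 ≈ 199.37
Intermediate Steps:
h(y, H) = -y*(-1 + H)/2 (h(y, H) = -(y + y)*(-1 + H)/4 = -2*y*(-1 + H)/4 = -y*(-1 + H)/2)
U(a, Q) = a + 2*Q*a (U(a, Q) = (2*Q)*a + a = 2*Q*a + a = a + 2*Q*a)
√(U(-162, h(-13, -14)) + 8320) = √(-162*(1 + 2*((½)*(-13)*(1 - 1*(-14)))) + 8320) = √(-162*(1 + 2*((½)*(-13)*(1 + 14))) + 8320) = √(-162*(1 + 2*((½)*(-13)*15)) + 8320) = √(-162*(1 + 2*(-195/2)) + 8320) = √(-162*(1 - 195) + 8320) = √(-162*(-194) + 8320) = √(31428 + 8320) = √39748 = 2*√9937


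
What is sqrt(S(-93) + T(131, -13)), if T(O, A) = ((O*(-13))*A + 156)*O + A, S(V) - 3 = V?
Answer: sqrt(2920542) ≈ 1709.0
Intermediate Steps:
S(V) = 3 + V
T(O, A) = A + O*(156 - 13*A*O) (T(O, A) = ((-13*O)*A + 156)*O + A = (-13*A*O + 156)*O + A = (156 - 13*A*O)*O + A = O*(156 - 13*A*O) + A = A + O*(156 - 13*A*O))
sqrt(S(-93) + T(131, -13)) = sqrt((3 - 93) + (-13 + 156*131 - 13*(-13)*131**2)) = sqrt(-90 + (-13 + 20436 - 13*(-13)*17161)) = sqrt(-90 + (-13 + 20436 + 2900209)) = sqrt(-90 + 2920632) = sqrt(2920542)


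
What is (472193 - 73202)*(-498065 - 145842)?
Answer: -256913097837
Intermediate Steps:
(472193 - 73202)*(-498065 - 145842) = 398991*(-643907) = -256913097837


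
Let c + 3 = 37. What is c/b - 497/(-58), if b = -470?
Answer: 115809/13630 ≈ 8.4966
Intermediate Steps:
c = 34 (c = -3 + 37 = 34)
c/b - 497/(-58) = 34/(-470) - 497/(-58) = 34*(-1/470) - 497*(-1/58) = -17/235 + 497/58 = 115809/13630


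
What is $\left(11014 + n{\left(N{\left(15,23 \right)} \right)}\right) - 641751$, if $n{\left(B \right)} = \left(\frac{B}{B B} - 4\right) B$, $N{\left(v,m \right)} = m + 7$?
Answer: $-630856$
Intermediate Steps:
$N{\left(v,m \right)} = 7 + m$
$n{\left(B \right)} = B \left(-4 + \frac{1}{B}\right)$ ($n{\left(B \right)} = \left(\frac{B}{B^{2}} - 4\right) B = \left(\frac{1}{B} - 4\right) B = \left(-4 + \frac{1}{B}\right) B = B \left(-4 + \frac{1}{B}\right)$)
$\left(11014 + n{\left(N{\left(15,23 \right)} \right)}\right) - 641751 = \left(11014 + \left(1 - 4 \left(7 + 23\right)\right)\right) - 641751 = \left(11014 + \left(1 - 120\right)\right) - 641751 = \left(11014 - 119\right) - 641751 = 10895 - 641751 = -630856$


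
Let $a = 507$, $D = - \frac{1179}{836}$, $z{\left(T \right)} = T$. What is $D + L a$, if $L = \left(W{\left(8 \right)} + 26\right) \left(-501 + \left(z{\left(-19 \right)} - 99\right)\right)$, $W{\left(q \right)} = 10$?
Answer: $- \frac{9445119147}{836} \approx -1.1298 \cdot 10^{7}$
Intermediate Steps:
$D = - \frac{1179}{836}$ ($D = \left(-1179\right) \frac{1}{836} = - \frac{1179}{836} \approx -1.4103$)
$L = -22284$ ($L = \left(10 + 26\right) \left(-501 - 118\right) = 36 \left(-501 - 118\right) = 36 \left(-619\right) = -22284$)
$D + L a = - \frac{1179}{836} - 11297988 = - \frac{9445119147}{836}$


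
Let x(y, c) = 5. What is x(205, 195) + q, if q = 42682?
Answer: 42687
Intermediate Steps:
x(205, 195) + q = 5 + 42682 = 42687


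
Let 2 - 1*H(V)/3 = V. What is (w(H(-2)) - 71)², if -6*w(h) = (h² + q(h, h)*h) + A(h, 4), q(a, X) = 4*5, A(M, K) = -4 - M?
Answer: 157609/9 ≈ 17512.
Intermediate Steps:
q(a, X) = 20
H(V) = 6 - 3*V
w(h) = ⅔ - 19*h/6 - h²/6 (w(h) = -((h² + 20*h) + (-4 - h))/6 = -(-4 + h² + 19*h)/6 = ⅔ - 19*h/6 - h²/6)
(w(H(-2)) - 71)² = ((⅔ - 19*(6 - 3*(-2))/6 - (6 - 3*(-2))²/6) - 71)² = ((⅔ - 19*(6 + 6)/6 - (6 + 6)²/6) - 71)² = ((⅔ - 19/6*12 - ⅙*12²) - 71)² = ((⅔ - 38 - ⅙*144) - 71)² = ((⅔ - 38 - 24) - 71)² = (-184/3 - 71)² = (-397/3)² = 157609/9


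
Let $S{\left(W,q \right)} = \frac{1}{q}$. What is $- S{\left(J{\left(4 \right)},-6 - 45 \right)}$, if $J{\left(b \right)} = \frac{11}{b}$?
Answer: $\frac{1}{51} \approx 0.019608$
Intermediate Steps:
$- S{\left(J{\left(4 \right)},-6 - 45 \right)} = - \frac{1}{-6 - 45} = - \frac{1}{-51} = \left(-1\right) \left(- \frac{1}{51}\right) = \frac{1}{51}$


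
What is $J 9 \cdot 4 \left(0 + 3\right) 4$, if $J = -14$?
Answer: $-6048$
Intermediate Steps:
$J 9 \cdot 4 \left(0 + 3\right) 4 = \left(-14\right) 9 \cdot 4 \left(0 + 3\right) 4 = - 126 \cdot 4 \cdot 3 \cdot 4 = - 126 \cdot 4 \cdot 12 = \left(-126\right) 48 = -6048$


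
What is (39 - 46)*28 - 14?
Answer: -210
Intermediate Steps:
(39 - 46)*28 - 14 = -7*28 - 14 = -196 - 14 = -210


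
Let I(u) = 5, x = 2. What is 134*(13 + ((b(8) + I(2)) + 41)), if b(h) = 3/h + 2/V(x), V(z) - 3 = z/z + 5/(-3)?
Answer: 225991/28 ≈ 8071.1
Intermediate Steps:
V(z) = 7/3 (V(z) = 3 + (z/z + 5/(-3)) = 3 + (1 + 5*(-⅓)) = 3 + (1 - 5/3) = 3 - ⅔ = 7/3)
b(h) = 6/7 + 3/h (b(h) = 3/h + 2/(7/3) = 3/h + 2*(3/7) = 3/h + 6/7 = 6/7 + 3/h)
134*(13 + ((b(8) + I(2)) + 41)) = 134*(13 + (((6/7 + 3/8) + 5) + 41)) = 134*(13 + ((69/56 + 5) + 41)) = 134*(13 + (349/56 + 41)) = 134*(13 + 2645/56) = 134*(3373/56) = 225991/28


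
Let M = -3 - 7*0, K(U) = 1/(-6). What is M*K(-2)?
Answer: 1/2 ≈ 0.50000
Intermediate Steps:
K(U) = -1/6
M = -3 (M = -3 + 0 = -3)
M*K(-2) = -3*(-1/6) = 1/2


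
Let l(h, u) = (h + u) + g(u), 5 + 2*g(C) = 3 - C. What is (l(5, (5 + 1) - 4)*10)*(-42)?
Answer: -2100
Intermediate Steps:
g(C) = -1 - C/2 (g(C) = -5/2 + (3 - C)/2 = -5/2 + (3/2 - C/2) = -1 - C/2)
l(h, u) = -1 + h + u/2 (l(h, u) = (h + u) + (-1 - u/2) = -1 + h + u/2)
(l(5, (5 + 1) - 4)*10)*(-42) = ((-1 + 5 + ((5 + 1) - 4)/2)*10)*(-42) = ((-1 + 5 + (6 - 4)/2)*10)*(-42) = ((-1 + 5 + (½)*2)*10)*(-42) = ((-1 + 5 + 1)*10)*(-42) = (5*10)*(-42) = 50*(-42) = -2100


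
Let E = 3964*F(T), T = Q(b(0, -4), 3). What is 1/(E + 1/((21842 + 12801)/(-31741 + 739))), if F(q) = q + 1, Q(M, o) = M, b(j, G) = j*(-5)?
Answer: 34643/137293850 ≈ 0.00025233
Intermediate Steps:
b(j, G) = -5*j
T = 0 (T = -5*0 = 0)
F(q) = 1 + q
E = 3964 (E = 3964*(1 + 0) = 3964*1 = 3964)
1/(E + 1/((21842 + 12801)/(-31741 + 739))) = 1/(3964 + 1/((21842 + 12801)/(-31741 + 739))) = 1/(3964 + 1/(34643/(-31002))) = 1/(3964 + 1/(34643*(-1/31002))) = 1/(3964 + 1/(-34643/31002)) = 1/(3964 - 31002/34643) = 1/(137293850/34643) = 34643/137293850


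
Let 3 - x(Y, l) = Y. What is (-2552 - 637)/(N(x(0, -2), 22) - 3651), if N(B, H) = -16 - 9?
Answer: 3189/3676 ≈ 0.86752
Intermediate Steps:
x(Y, l) = 3 - Y
N(B, H) = -25
(-2552 - 637)/(N(x(0, -2), 22) - 3651) = (-2552 - 637)/(-25 - 3651) = -3189/(-3676) = -3189*(-1/3676) = 3189/3676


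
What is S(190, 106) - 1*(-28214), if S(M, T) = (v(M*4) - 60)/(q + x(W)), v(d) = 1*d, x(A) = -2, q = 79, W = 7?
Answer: 310454/11 ≈ 28223.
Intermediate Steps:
v(d) = d
S(M, T) = -60/77 + 4*M/77 (S(M, T) = (M*4 - 60)/(79 - 2) = (4*M - 60)/77 = (-60 + 4*M)*(1/77) = -60/77 + 4*M/77)
S(190, 106) - 1*(-28214) = (-60/77 + (4/77)*190) - 1*(-28214) = (-60/77 + 760/77) + 28214 = 100/11 + 28214 = 310454/11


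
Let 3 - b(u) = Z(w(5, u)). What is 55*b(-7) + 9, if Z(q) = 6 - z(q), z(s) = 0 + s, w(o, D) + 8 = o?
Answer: -321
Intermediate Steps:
w(o, D) = -8 + o
z(s) = s
Z(q) = 6 - q
b(u) = -6 (b(u) = 3 - (6 - (-8 + 5)) = 3 - (6 - 1*(-3)) = 3 - (6 + 3) = 3 - 1*9 = 3 - 9 = -6)
55*b(-7) + 9 = 55*(-6) + 9 = -330 + 9 = -321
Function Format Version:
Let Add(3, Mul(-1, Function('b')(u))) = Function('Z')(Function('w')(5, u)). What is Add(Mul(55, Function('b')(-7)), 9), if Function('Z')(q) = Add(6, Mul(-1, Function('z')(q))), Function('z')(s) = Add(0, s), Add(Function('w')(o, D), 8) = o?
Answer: -321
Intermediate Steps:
Function('w')(o, D) = Add(-8, o)
Function('z')(s) = s
Function('Z')(q) = Add(6, Mul(-1, q))
Function('b')(u) = -6 (Function('b')(u) = Add(3, Mul(-1, Add(6, Mul(-1, Add(-8, 5))))) = Add(3, Mul(-1, Add(6, Mul(-1, -3)))) = Add(3, Mul(-1, Add(6, 3))) = Add(3, Mul(-1, 9)) = Add(3, -9) = -6)
Add(Mul(55, Function('b')(-7)), 9) = Add(Mul(55, -6), 9) = Add(-330, 9) = -321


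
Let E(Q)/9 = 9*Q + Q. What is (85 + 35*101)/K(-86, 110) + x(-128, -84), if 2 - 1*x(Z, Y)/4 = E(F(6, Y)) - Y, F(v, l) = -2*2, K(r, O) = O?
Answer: 12594/11 ≈ 1144.9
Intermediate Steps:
F(v, l) = -4
E(Q) = 90*Q (E(Q) = 9*(9*Q + Q) = 9*(10*Q) = 90*Q)
x(Z, Y) = 1448 + 4*Y (x(Z, Y) = 8 - 4*(90*(-4) - Y) = 8 - 4*(-360 - Y) = 8 + (1440 + 4*Y) = 1448 + 4*Y)
(85 + 35*101)/K(-86, 110) + x(-128, -84) = (85 + 35*101)/110 + (1448 + 4*(-84)) = (85 + 3535)*(1/110) + (1448 - 336) = 3620*(1/110) + 1112 = 362/11 + 1112 = 12594/11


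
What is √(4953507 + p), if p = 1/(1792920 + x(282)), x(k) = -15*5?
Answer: 2*√442278439907138570/597615 ≈ 2225.6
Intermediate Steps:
x(k) = -75
p = 1/1792845 (p = 1/(1792920 - 75) = 1/1792845 ≈ 5.5777e-7)
√(4953507 + p) = √(4953507 + 1/1792845) = √(8880870257416/1792845) = 2*√442278439907138570/597615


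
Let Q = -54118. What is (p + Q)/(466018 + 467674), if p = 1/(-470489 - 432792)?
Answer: -48883761159/843386243452 ≈ -0.057961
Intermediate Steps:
p = -1/903281 (p = 1/(-903281) = -1/903281 ≈ -1.1071e-6)
(p + Q)/(466018 + 467674) = (-1/903281 - 54118)/(466018 + 467674) = -48883761159/903281/933692 = -48883761159/903281*1/933692 = -48883761159/843386243452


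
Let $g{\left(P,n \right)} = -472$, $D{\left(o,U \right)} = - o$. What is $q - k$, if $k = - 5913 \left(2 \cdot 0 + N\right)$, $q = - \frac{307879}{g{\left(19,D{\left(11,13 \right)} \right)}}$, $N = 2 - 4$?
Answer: $- \frac{5273993}{472} \approx -11174.0$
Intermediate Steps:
$N = -2$ ($N = 2 - 4 = -2$)
$q = \frac{307879}{472}$ ($q = - \frac{307879}{-472} = \left(-307879\right) \left(- \frac{1}{472}\right) = \frac{307879}{472} \approx 652.29$)
$k = 11826$ ($k = - 5913 \left(2 \cdot 0 - 2\right) = - 5913 \left(0 - 2\right) = \left(-5913\right) \left(-2\right) = 11826$)
$q - k = \frac{307879}{472} - 11826 = - \frac{5273993}{472}$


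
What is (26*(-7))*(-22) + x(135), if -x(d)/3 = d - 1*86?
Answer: 3857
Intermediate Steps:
x(d) = 258 - 3*d (x(d) = -3*(d - 1*86) = -3*(d - 86) = -3*(-86 + d) = 258 - 3*d)
(26*(-7))*(-22) + x(135) = (26*(-7))*(-22) + (258 - 3*135) = -182*(-22) + (258 - 405) = 4004 - 147 = 3857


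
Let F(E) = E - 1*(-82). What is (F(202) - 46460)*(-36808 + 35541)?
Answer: 58504992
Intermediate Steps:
F(E) = 82 + E (F(E) = E + 82 = 82 + E)
(F(202) - 46460)*(-36808 + 35541) = ((82 + 202) - 46460)*(-36808 + 35541) = (284 - 46460)*(-1267) = -46176*(-1267) = 58504992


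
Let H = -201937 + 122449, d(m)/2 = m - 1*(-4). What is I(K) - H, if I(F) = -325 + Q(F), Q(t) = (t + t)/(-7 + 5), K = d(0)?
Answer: 79155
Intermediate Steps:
d(m) = 8 + 2*m (d(m) = 2*(m - 1*(-4)) = 2*(m + 4) = 2*(4 + m) = 8 + 2*m)
K = 8 (K = 8 + 2*0 = 8 + 0 = 8)
Q(t) = -t (Q(t) = (2*t)/(-2) = (2*t)*(-½) = -t)
I(F) = -325 - F
H = -79488
I(K) - H = (-325 - 1*8) - 1*(-79488) = (-325 - 8) + 79488 = -333 + 79488 = 79155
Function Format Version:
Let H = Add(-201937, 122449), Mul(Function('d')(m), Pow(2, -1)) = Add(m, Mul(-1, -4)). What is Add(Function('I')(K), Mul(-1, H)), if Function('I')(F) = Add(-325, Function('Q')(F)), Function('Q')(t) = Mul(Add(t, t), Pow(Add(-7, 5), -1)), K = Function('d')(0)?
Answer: 79155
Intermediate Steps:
Function('d')(m) = Add(8, Mul(2, m)) (Function('d')(m) = Mul(2, Add(m, Mul(-1, -4))) = Mul(2, Add(m, 4)) = Mul(2, Add(4, m)) = Add(8, Mul(2, m)))
K = 8 (K = Add(8, Mul(2, 0)) = Add(8, 0) = 8)
Function('Q')(t) = Mul(-1, t) (Function('Q')(t) = Mul(Mul(2, t), Pow(-2, -1)) = Mul(Mul(2, t), Rational(-1, 2)) = Mul(-1, t))
Function('I')(F) = Add(-325, Mul(-1, F))
H = -79488
Add(Function('I')(K), Mul(-1, H)) = Add(Add(-325, Mul(-1, 8)), Mul(-1, -79488)) = Add(Add(-325, -8), 79488) = Add(-333, 79488) = 79155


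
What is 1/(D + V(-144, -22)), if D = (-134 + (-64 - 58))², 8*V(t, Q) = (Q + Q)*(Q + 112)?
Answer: 1/65041 ≈ 1.5375e-5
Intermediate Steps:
V(t, Q) = Q*(112 + Q)/4 (V(t, Q) = ((Q + Q)*(Q + 112))/8 = ((2*Q)*(112 + Q))/8 = (2*Q*(112 + Q))/8 = Q*(112 + Q)/4)
D = 65536 (D = (-134 - 122)² = (-256)² = 65536)
1/(D + V(-144, -22)) = 1/(65536 + (¼)*(-22)*(112 - 22)) = 1/(65536 + (¼)*(-22)*90) = 1/(65536 - 495) = 1/65041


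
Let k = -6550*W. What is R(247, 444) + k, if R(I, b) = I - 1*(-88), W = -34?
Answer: 223035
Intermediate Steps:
R(I, b) = 88 + I (R(I, b) = I + 88 = 88 + I)
k = 222700 (k = -6550*(-34) = 222700)
R(247, 444) + k = (88 + 247) + 222700 = 335 + 222700 = 223035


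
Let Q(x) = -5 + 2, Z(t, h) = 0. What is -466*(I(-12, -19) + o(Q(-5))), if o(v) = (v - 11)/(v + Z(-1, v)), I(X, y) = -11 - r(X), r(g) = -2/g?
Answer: 3029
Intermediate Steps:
Q(x) = -3
I(X, y) = -11 + 2/X (I(X, y) = -11 - (-2)/X = -11 + 2/X)
o(v) = (-11 + v)/v (o(v) = (v - 11)/(v + 0) = (-11 + v)/v)
-466*(I(-12, -19) + o(Q(-5))) = -466*((-11 + 2/(-12)) + (-11 - 3)/(-3)) = -466*((-11 + 2*(-1/12)) - ⅓*(-14)) = -466*((-11 - ⅙) + 14/3) = -466*(-67/6 + 14/3) = -466*(-13/2) = 3029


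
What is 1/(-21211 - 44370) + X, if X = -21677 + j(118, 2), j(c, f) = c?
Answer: -1413860780/65581 ≈ -21559.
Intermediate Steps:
X = -21559 (X = -21677 + 118 = -21559)
1/(-21211 - 44370) + X = 1/(-21211 - 44370) - 21559 = 1/(-65581) - 21559 = -1/65581 - 21559 = -1413860780/65581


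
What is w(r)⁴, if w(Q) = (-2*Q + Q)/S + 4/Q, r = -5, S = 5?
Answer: 1/625 ≈ 0.0016000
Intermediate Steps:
w(Q) = 4/Q - Q/5 (w(Q) = (-2*Q + Q)/5 + 4/Q = -Q*(⅕) + 4/Q = -Q/5 + 4/Q = 4/Q - Q/5)
w(r)⁴ = (4/(-5) - ⅕*(-5))⁴ = (4*(-⅕) + 1)⁴ = (-⅘ + 1)⁴ = (⅕)⁴ = 1/625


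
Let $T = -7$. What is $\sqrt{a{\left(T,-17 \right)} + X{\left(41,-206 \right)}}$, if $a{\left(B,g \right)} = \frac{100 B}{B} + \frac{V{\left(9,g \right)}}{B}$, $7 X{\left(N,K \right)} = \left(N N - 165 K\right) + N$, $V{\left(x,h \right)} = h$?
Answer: $\frac{\sqrt{255003}}{7} \approx 72.14$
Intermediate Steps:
$X{\left(N,K \right)} = - \frac{165 K}{7} + \frac{N}{7} + \frac{N^{2}}{7}$ ($X{\left(N,K \right)} = \frac{\left(N N - 165 K\right) + N}{7} = \frac{\left(N^{2} - 165 K\right) + N}{7} = \frac{N + N^{2} - 165 K}{7} = - \frac{165 K}{7} + \frac{N}{7} + \frac{N^{2}}{7}$)
$a{\left(B,g \right)} = 100 + \frac{g}{B}$ ($a{\left(B,g \right)} = \frac{100 B}{B} + \frac{g}{B} = 100 + \frac{g}{B}$)
$\sqrt{a{\left(T,-17 \right)} + X{\left(41,-206 \right)}} = \sqrt{\left(100 - \frac{17}{-7}\right) + \left(\left(- \frac{165}{7}\right) \left(-206\right) + \frac{1}{7} \cdot 41 + \frac{41^{2}}{7}\right)} = \sqrt{\left(100 - - \frac{17}{7}\right) + \left(\frac{33990}{7} + \frac{41}{7} + \frac{1}{7} \cdot 1681\right)} = \sqrt{\left(100 + \frac{17}{7}\right) + \left(\frac{33990}{7} + \frac{41}{7} + \frac{1681}{7}\right)} = \sqrt{\frac{717}{7} + \frac{35712}{7}} = \sqrt{\frac{36429}{7}} = \frac{\sqrt{255003}}{7}$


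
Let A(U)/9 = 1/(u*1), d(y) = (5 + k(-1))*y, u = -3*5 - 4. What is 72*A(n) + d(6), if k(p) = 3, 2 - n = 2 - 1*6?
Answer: 264/19 ≈ 13.895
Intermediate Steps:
u = -19 (u = -15 - 4 = -19)
n = 6 (n = 2 - (2 - 1*6) = 2 - (2 - 6) = 2 - 1*(-4) = 2 + 4 = 6)
d(y) = 8*y (d(y) = (5 + 3)*y = 8*y)
A(U) = -9/19 (A(U) = 9/((-19*1)) = 9/(-19) = 9*(-1/19) = -9/19)
72*A(n) + d(6) = 72*(-9/19) + 8*6 = -648/19 + 48 = 264/19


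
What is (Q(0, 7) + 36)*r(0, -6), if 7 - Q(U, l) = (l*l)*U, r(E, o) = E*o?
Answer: 0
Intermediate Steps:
Q(U, l) = 7 - U*l² (Q(U, l) = 7 - l*l*U = 7 - l²*U = 7 - U*l²)
(Q(0, 7) + 36)*r(0, -6) = ((7 - 1*0*7²) + 36)*(0*(-6)) = ((7 - 1*0*49) + 36)*0 = ((7 + 0) + 36)*0 = (7 + 36)*0 = 43*0 = 0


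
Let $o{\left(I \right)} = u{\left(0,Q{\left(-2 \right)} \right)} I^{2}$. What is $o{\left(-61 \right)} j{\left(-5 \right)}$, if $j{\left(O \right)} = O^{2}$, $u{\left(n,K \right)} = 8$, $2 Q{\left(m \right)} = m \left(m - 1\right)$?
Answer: $744200$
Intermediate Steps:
$Q{\left(m \right)} = \frac{m \left(-1 + m\right)}{2}$ ($Q{\left(m \right)} = \frac{m \left(m - 1\right)}{2} = \frac{m \left(-1 + m\right)}{2}$)
$o{\left(I \right)} = 8 I^{2}$
$o{\left(-61 \right)} j{\left(-5 \right)} = 8 \left(-61\right)^{2} \left(-5\right)^{2} = 8 \cdot 3721 \cdot 25 = 29768 \cdot 25 = 744200$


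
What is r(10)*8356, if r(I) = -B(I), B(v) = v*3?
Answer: -250680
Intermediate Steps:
B(v) = 3*v
r(I) = -3*I
r(10)*8356 = -3*10*8356 = -30*8356 = -250680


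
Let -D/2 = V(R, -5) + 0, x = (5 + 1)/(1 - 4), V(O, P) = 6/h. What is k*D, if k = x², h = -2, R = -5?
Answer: 24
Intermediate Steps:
V(O, P) = -3 (V(O, P) = 6/(-2) = 6*(-½) = -3)
x = -2 (x = 6/(-3) = 6*(-⅓) = -2)
k = 4 (k = (-2)² = 4)
D = 6 (D = -2*(-3 + 0) = -2*(-3) = 6)
k*D = 4*6 = 24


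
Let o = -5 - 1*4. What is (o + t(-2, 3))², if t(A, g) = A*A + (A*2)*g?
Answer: 289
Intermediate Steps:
t(A, g) = A² + 2*A*g (t(A, g) = A² + (2*A)*g = A² + 2*A*g)
o = -9 (o = -5 - 4 = -9)
(o + t(-2, 3))² = (-9 - 2*(-2 + 2*3))² = (-9 - 2*(-2 + 6))² = (-9 - 2*4)² = (-9 - 8)² = (-17)² = 289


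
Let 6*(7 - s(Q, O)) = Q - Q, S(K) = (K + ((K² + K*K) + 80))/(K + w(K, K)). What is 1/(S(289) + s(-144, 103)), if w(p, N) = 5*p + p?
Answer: 2023/181572 ≈ 0.011142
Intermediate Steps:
w(p, N) = 6*p
S(K) = (80 + K + 2*K²)/(7*K) (S(K) = (K + ((K² + K*K) + 80))/(K + 6*K) = (K + ((K² + K²) + 80))/((7*K)) = (K + (2*K² + 80))*(1/(7*K)) = (K + (80 + 2*K²))*(1/(7*K)) = (80 + K + 2*K²)*(1/(7*K)) = (80 + K + 2*K²)/(7*K))
s(Q, O) = 7 (s(Q, O) = 7 - (Q - Q)/6 = 7 - ⅙*0 = 7 + 0 = 7)
1/(S(289) + s(-144, 103)) = 1/((⅐)*(80 + 289 + 2*289²)/289 + 7) = 1/((⅐)*(1/289)*(80 + 289 + 2*83521) + 7) = 1/((⅐)*(1/289)*(80 + 289 + 167042) + 7) = 1/((⅐)*(1/289)*167411 + 7) = 1/(167411/2023 + 7) = 1/(181572/2023) = 2023/181572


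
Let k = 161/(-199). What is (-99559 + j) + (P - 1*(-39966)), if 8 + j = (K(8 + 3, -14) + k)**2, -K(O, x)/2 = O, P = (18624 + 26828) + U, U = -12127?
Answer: -1019953355/39601 ≈ -25756.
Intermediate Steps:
P = 33325 (P = (18624 + 26828) - 12127 = 45452 - 12127 = 33325)
K(O, x) = -2*O
k = -161/199 (k = 161*(-1/199) = -161/199 ≈ -0.80904)
j = 20285713/39601 (j = -8 + (-2*(8 + 3) - 161/199)**2 = -8 + (-2*11 - 161/199)**2 = -8 + (-22 - 161/199)**2 = -8 + (-4539/199)**2 = -8 + 20602521/39601 = 20285713/39601 ≈ 512.25)
(-99559 + j) + (P - 1*(-39966)) = (-99559 + 20285713/39601) + (33325 - 1*(-39966)) = -3922350246/39601 + (33325 + 39966) = -3922350246/39601 + 73291 = -1019953355/39601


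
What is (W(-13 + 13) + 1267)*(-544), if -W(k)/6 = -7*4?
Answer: -780640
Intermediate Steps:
W(k) = 168 (W(k) = -(-42)*4 = -6*(-28) = 168)
(W(-13 + 13) + 1267)*(-544) = (168 + 1267)*(-544) = 1435*(-544) = -780640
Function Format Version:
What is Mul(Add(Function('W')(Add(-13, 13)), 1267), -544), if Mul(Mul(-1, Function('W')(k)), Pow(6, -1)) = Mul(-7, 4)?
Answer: -780640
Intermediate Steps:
Function('W')(k) = 168 (Function('W')(k) = Mul(-6, Mul(-7, 4)) = Mul(-6, -28) = 168)
Mul(Add(Function('W')(Add(-13, 13)), 1267), -544) = Mul(Add(168, 1267), -544) = Mul(1435, -544) = -780640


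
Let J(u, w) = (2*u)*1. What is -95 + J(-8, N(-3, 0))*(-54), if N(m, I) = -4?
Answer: 769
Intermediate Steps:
J(u, w) = 2*u
-95 + J(-8, N(-3, 0))*(-54) = -95 + (2*(-8))*(-54) = -95 - 16*(-54) = -95 + 864 = 769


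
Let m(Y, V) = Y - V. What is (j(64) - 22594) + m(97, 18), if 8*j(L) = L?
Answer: -22507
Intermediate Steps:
j(L) = L/8
(j(64) - 22594) + m(97, 18) = ((1/8)*64 - 22594) + (97 - 1*18) = (8 - 22594) + (97 - 18) = -22586 + 79 = -22507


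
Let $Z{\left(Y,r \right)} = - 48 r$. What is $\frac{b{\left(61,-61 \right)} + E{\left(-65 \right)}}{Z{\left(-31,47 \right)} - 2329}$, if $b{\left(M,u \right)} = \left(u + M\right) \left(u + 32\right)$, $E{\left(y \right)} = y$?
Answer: $\frac{13}{917} \approx 0.014177$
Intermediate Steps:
$b{\left(M,u \right)} = \left(32 + u\right) \left(M + u\right)$ ($b{\left(M,u \right)} = \left(M + u\right) \left(32 + u\right) = \left(32 + u\right) \left(M + u\right)$)
$\frac{b{\left(61,-61 \right)} + E{\left(-65 \right)}}{Z{\left(-31,47 \right)} - 2329} = \frac{\left(\left(-61\right)^{2} + 32 \cdot 61 + 32 \left(-61\right) + 61 \left(-61\right)\right) - 65}{\left(-48\right) 47 - 2329} = \frac{\left(3721 + 1952 - 1952 - 3721\right) - 65}{-2256 - 2329} = \frac{0 - 65}{-4585} = \left(-65\right) \left(- \frac{1}{4585}\right) = \frac{13}{917}$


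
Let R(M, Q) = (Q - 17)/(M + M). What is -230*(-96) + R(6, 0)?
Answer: 264943/12 ≈ 22079.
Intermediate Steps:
R(M, Q) = (-17 + Q)/(2*M) (R(M, Q) = (-17 + Q)/((2*M)) = (-17 + Q)*(1/(2*M)) = (-17 + Q)/(2*M))
-230*(-96) + R(6, 0) = -230*(-96) + (½)*(-17 + 0)/6 = 22080 + (½)*(⅙)*(-17) = 22080 - 17/12 = 264943/12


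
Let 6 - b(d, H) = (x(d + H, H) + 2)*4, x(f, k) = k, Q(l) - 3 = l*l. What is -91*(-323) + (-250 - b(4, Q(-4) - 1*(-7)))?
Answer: 29249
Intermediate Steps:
Q(l) = 3 + l² (Q(l) = 3 + l*l = 3 + l²)
b(d, H) = -2 - 4*H (b(d, H) = 6 - (H + 2)*4 = 6 - (2 + H)*4 = 6 - (8 + 4*H) = 6 + (-8 - 4*H) = -2 - 4*H)
-91*(-323) + (-250 - b(4, Q(-4) - 1*(-7))) = -91*(-323) + (-250 - (-2 - 4*((3 + (-4)²) - 1*(-7)))) = 29393 + (-250 - (-2 - 4*((3 + 16) + 7))) = 29393 + (-250 - (-2 - 4*(19 + 7))) = 29393 + (-250 - (-2 - 4*26)) = 29393 + (-250 - (-2 - 104)) = 29393 + (-250 - 1*(-106)) = 29393 + (-250 + 106) = 29393 - 144 = 29249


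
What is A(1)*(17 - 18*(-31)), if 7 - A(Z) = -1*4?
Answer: 6325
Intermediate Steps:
A(Z) = 11 (A(Z) = 7 - (-1)*4 = 7 - 1*(-4) = 7 + 4 = 11)
A(1)*(17 - 18*(-31)) = 11*(17 - 18*(-31)) = 11*(17 + 558) = 11*575 = 6325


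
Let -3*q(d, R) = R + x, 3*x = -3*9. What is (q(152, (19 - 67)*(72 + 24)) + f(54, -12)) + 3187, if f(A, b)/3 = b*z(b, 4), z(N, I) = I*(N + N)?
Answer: 8182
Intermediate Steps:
x = -9 (x = (-3*9)/3 = (⅓)*(-27) = -9)
z(N, I) = 2*I*N (z(N, I) = I*(2*N) = 2*I*N)
q(d, R) = 3 - R/3 (q(d, R) = -(R - 9)/3 = -(-9 + R)/3 = 3 - R/3)
f(A, b) = 24*b² (f(A, b) = 3*(b*(2*4*b)) = 3*(b*(8*b)) = 3*(8*b²) = 24*b²)
(q(152, (19 - 67)*(72 + 24)) + f(54, -12)) + 3187 = ((3 - (19 - 67)*(72 + 24)/3) + 24*(-12)²) + 3187 = ((3 - (-16)*96) + 24*144) + 3187 = ((3 - ⅓*(-4608)) + 3456) + 3187 = ((3 + 1536) + 3456) + 3187 = (1539 + 3456) + 3187 = 4995 + 3187 = 8182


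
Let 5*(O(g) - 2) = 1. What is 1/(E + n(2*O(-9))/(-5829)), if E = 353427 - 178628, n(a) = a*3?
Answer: 9715/1698172263 ≈ 5.7209e-6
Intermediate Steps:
O(g) = 11/5 (O(g) = 2 + (⅕)*1 = 2 + ⅕ = 11/5)
n(a) = 3*a
E = 174799
1/(E + n(2*O(-9))/(-5829)) = 1/(174799 + (3*(2*(11/5)))/(-5829)) = 1/(174799 + (3*(22/5))*(-1/5829)) = 1/(174799 + (66/5)*(-1/5829)) = 1/(174799 - 22/9715) = 1/(1698172263/9715) = 9715/1698172263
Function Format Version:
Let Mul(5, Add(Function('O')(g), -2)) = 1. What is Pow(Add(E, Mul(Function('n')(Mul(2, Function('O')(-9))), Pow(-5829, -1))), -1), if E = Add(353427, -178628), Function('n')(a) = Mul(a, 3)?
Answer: Rational(9715, 1698172263) ≈ 5.7209e-6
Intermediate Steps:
Function('O')(g) = Rational(11, 5) (Function('O')(g) = Add(2, Mul(Rational(1, 5), 1)) = Add(2, Rational(1, 5)) = Rational(11, 5))
Function('n')(a) = Mul(3, a)
E = 174799
Pow(Add(E, Mul(Function('n')(Mul(2, Function('O')(-9))), Pow(-5829, -1))), -1) = Pow(Add(174799, Mul(Mul(3, Mul(2, Rational(11, 5))), Pow(-5829, -1))), -1) = Pow(Add(174799, Mul(Mul(3, Rational(22, 5)), Rational(-1, 5829))), -1) = Pow(Add(174799, Mul(Rational(66, 5), Rational(-1, 5829))), -1) = Pow(Add(174799, Rational(-22, 9715)), -1) = Pow(Rational(1698172263, 9715), -1) = Rational(9715, 1698172263)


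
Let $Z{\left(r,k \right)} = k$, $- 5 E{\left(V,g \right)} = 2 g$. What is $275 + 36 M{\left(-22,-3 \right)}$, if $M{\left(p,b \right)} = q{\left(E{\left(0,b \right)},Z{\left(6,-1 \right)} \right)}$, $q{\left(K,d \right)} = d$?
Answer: $239$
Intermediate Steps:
$E{\left(V,g \right)} = - \frac{2 g}{5}$
$M{\left(p,b \right)} = -1$
$275 + 36 M{\left(-22,-3 \right)} = 275 + 36 \left(-1\right) = 275 - 36 = 239$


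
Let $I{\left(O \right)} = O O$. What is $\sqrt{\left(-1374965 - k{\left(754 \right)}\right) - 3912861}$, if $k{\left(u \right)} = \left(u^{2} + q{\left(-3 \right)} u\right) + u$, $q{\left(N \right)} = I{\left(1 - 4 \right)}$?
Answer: $i \sqrt{5863882} \approx 2421.5 i$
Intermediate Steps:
$I{\left(O \right)} = O^{2}$
$q{\left(N \right)} = 9$ ($q{\left(N \right)} = \left(1 - 4\right)^{2} = \left(-3\right)^{2} = 9$)
$k{\left(u \right)} = u^{2} + 10 u$ ($k{\left(u \right)} = \left(u^{2} + 9 u\right) + u = u^{2} + 10 u$)
$\sqrt{\left(-1374965 - k{\left(754 \right)}\right) - 3912861} = \sqrt{\left(-1374965 - 754 \left(10 + 754\right)\right) - 3912861} = \sqrt{\left(-1374965 - 754 \cdot 764\right) - 3912861} = \sqrt{\left(-1374965 - 576056\right) - 3912861} = \sqrt{-1951021 - 3912861} = \sqrt{-5863882} = i \sqrt{5863882}$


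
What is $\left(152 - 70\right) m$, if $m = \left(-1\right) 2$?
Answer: $-164$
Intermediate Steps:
$m = -2$
$\left(152 - 70\right) m = \left(152 - 70\right) \left(-2\right) = 82 \left(-2\right) = -164$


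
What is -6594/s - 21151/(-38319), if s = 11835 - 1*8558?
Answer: -183363659/125571363 ≈ -1.4602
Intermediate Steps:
s = 3277 (s = 11835 - 8558 = 3277)
-6594/s - 21151/(-38319) = -6594/3277 - 21151/(-38319) = -6594*1/3277 - 21151*(-1/38319) = -6594/3277 + 21151/38319 = -183363659/125571363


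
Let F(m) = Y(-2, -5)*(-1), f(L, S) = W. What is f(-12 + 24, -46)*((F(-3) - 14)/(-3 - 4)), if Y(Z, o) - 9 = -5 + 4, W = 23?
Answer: 506/7 ≈ 72.286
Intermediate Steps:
f(L, S) = 23
Y(Z, o) = 8 (Y(Z, o) = 9 + (-5 + 4) = 9 - 1 = 8)
F(m) = -8 (F(m) = 8*(-1) = -8)
f(-12 + 24, -46)*((F(-3) - 14)/(-3 - 4)) = 23*((-8 - 14)/(-3 - 4)) = 23*(-22/(-7)) = 23*(-22*(-⅐)) = 23*(22/7) = 506/7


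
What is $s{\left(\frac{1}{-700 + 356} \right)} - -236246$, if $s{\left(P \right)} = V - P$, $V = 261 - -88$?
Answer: $\frac{81388681}{344} \approx 2.366 \cdot 10^{5}$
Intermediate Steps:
$V = 349$ ($V = 261 + 88 = 349$)
$s{\left(P \right)} = 349 - P$
$s{\left(\frac{1}{-700 + 356} \right)} - -236246 = \left(349 - \frac{1}{-700 + 356}\right) - -236246 = \left(349 - \frac{1}{-344}\right) + 236246 = \left(349 - - \frac{1}{344}\right) + 236246 = \left(349 + \frac{1}{344}\right) + 236246 = \frac{120057}{344} + 236246 = \frac{81388681}{344}$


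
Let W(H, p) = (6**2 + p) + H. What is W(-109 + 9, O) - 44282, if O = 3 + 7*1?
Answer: -44336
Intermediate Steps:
O = 10 (O = 3 + 7 = 10)
W(H, p) = 36 + H + p (W(H, p) = (36 + p) + H = 36 + H + p)
W(-109 + 9, O) - 44282 = (36 + (-109 + 9) + 10) - 44282 = (36 - 100 + 10) - 44282 = -54 - 44282 = -44336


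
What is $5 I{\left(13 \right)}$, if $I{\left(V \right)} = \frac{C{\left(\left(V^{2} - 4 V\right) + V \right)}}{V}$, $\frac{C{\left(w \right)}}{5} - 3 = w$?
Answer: $\frac{3325}{13} \approx 255.77$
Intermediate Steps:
$C{\left(w \right)} = 15 + 5 w$
$I{\left(V \right)} = \frac{15 - 15 V + 5 V^{2}}{V}$ ($I{\left(V \right)} = \frac{15 + 5 \left(\left(V^{2} - 4 V\right) + V\right)}{V} = \frac{15 + 5 \left(V^{2} - 3 V\right)}{V} = \frac{15 + \left(- 15 V + 5 V^{2}\right)}{V} = \frac{15 - 15 V + 5 V^{2}}{V}$)
$5 I{\left(13 \right)} = 5 \left(-15 + 5 \cdot 13 + \frac{15}{13}\right) = 5 \left(-15 + 65 + 15 \cdot \frac{1}{13}\right) = 5 \left(-15 + 65 + \frac{15}{13}\right) = 5 \cdot \frac{665}{13} = \frac{3325}{13}$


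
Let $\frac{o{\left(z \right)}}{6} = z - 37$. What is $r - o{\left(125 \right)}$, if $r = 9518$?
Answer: $8990$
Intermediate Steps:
$o{\left(z \right)} = -222 + 6 z$ ($o{\left(z \right)} = 6 \left(z - 37\right) = 6 \left(-37 + z\right) = -222 + 6 z$)
$r - o{\left(125 \right)} = 9518 - \left(-222 + 6 \cdot 125\right) = 9518 - \left(-222 + 750\right) = 9518 - 528 = 8990$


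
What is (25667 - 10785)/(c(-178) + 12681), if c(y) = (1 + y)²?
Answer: 7441/22005 ≈ 0.33815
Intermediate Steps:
(25667 - 10785)/(c(-178) + 12681) = (25667 - 10785)/((1 - 178)² + 12681) = 14882/((-177)² + 12681) = 14882/(31329 + 12681) = 14882/44010 = 14882*(1/44010) = 7441/22005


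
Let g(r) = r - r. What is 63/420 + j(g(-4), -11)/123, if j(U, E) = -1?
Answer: 349/2460 ≈ 0.14187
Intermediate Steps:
g(r) = 0
63/420 + j(g(-4), -11)/123 = 63/420 - 1/123 = 63*(1/420) - 1*1/123 = 3/20 - 1/123 = 349/2460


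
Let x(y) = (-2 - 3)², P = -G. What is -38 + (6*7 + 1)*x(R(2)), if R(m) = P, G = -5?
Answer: 1037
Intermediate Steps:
P = 5 (P = -1*(-5) = 5)
R(m) = 5
x(y) = 25 (x(y) = (-5)² = 25)
-38 + (6*7 + 1)*x(R(2)) = -38 + (6*7 + 1)*25 = -38 + (42 + 1)*25 = -38 + 43*25 = -38 + 1075 = 1037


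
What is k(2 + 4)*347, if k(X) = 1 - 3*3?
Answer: -2776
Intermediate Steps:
k(X) = -8 (k(X) = 1 - 9 = -8)
k(2 + 4)*347 = -8*347 = -2776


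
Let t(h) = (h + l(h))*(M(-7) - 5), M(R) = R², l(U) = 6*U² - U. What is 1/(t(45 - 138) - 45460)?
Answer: 1/2237876 ≈ 4.4685e-7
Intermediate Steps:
l(U) = -U + 6*U²
t(h) = 44*h + 44*h*(-1 + 6*h) (t(h) = (h + h*(-1 + 6*h))*((-7)² - 5) = (h + h*(-1 + 6*h))*(49 - 5) = (h + h*(-1 + 6*h))*44 = 44*h + 44*h*(-1 + 6*h))
1/(t(45 - 138) - 45460) = 1/(264*(45 - 138)² - 45460) = 1/(264*(-93)² - 45460) = 1/(264*8649 - 45460) = 1/(2283336 - 45460) = 1/2237876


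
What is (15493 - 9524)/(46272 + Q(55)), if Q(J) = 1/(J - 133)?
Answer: 465582/3609215 ≈ 0.12900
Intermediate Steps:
Q(J) = 1/(-133 + J)
(15493 - 9524)/(46272 + Q(55)) = (15493 - 9524)/(46272 + 1/(-133 + 55)) = 5969/(46272 + 1/(-78)) = 5969/(46272 - 1/78) = 5969/(3609215/78) = 5969*(78/3609215) = 465582/3609215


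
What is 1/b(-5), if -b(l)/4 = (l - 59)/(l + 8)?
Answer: 3/256 ≈ 0.011719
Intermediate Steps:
b(l) = -4*(-59 + l)/(8 + l) (b(l) = -4*(l - 59)/(l + 8) = -4*(-59 + l)/(8 + l))
1/b(-5) = 1/(4*(59 - 1*(-5))/(8 - 5)) = 1/(4*(59 + 5)/3) = 1/(4*(1/3)*64) = 1/(256/3) = 3/256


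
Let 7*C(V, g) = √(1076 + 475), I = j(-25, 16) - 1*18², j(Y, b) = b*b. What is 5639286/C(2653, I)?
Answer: 13158334*√1551/517 ≈ 1.0023e+6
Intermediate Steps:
j(Y, b) = b²
I = -68 (I = 16² - 1*18² = 256 - 1*324 = 256 - 324 = -68)
C(V, g) = √1551/7 (C(V, g) = √(1076 + 475)/7 = √1551/7)
5639286/C(2653, I) = 5639286/((√1551/7)) = 5639286*(7*√1551/1551) = 13158334*√1551/517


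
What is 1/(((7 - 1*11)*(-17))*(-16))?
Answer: -1/1088 ≈ -0.00091912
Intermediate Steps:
1/(((7 - 1*11)*(-17))*(-16)) = 1/(((7 - 11)*(-17))*(-16)) = 1/(-4*(-17)*(-16)) = 1/(68*(-16)) = 1/(-1088) = -1/1088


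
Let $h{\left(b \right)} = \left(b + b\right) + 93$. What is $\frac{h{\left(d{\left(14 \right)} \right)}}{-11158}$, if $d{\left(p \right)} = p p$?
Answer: $- \frac{485}{11158} \approx -0.043467$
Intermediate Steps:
$d{\left(p \right)} = p^{2}$
$h{\left(b \right)} = 93 + 2 b$ ($h{\left(b \right)} = 2 b + 93 = 93 + 2 b$)
$\frac{h{\left(d{\left(14 \right)} \right)}}{-11158} = \frac{93 + 2 \cdot 14^{2}}{-11158} = \left(93 + 2 \cdot 196\right) \left(- \frac{1}{11158}\right) = \left(93 + 392\right) \left(- \frac{1}{11158}\right) = 485 \left(- \frac{1}{11158}\right) = - \frac{485}{11158}$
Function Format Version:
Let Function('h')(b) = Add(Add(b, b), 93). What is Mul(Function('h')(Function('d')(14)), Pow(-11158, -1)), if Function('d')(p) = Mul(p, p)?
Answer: Rational(-485, 11158) ≈ -0.043467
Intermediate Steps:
Function('d')(p) = Pow(p, 2)
Function('h')(b) = Add(93, Mul(2, b)) (Function('h')(b) = Add(Mul(2, b), 93) = Add(93, Mul(2, b)))
Mul(Function('h')(Function('d')(14)), Pow(-11158, -1)) = Mul(Add(93, Mul(2, Pow(14, 2))), Pow(-11158, -1)) = Mul(Add(93, Mul(2, 196)), Rational(-1, 11158)) = Mul(Add(93, 392), Rational(-1, 11158)) = Mul(485, Rational(-1, 11158)) = Rational(-485, 11158)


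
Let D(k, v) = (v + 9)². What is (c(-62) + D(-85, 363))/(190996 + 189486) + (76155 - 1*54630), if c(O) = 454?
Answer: 4095006944/190241 ≈ 21525.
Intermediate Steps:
D(k, v) = (9 + v)²
(c(-62) + D(-85, 363))/(190996 + 189486) + (76155 - 1*54630) = (454 + (9 + 363)²)/(190996 + 189486) + (76155 - 1*54630) = (454 + 372²)/380482 + (76155 - 54630) = (454 + 138384)*(1/380482) + 21525 = 138838*(1/380482) + 21525 = 69419/190241 + 21525 = 4095006944/190241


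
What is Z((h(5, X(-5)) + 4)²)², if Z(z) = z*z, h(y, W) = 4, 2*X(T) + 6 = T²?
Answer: 16777216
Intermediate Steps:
X(T) = -3 + T²/2
Z(z) = z²
Z((h(5, X(-5)) + 4)²)² = (((4 + 4)²)²)² = ((8²)²)² = (64²)² = 4096² = 16777216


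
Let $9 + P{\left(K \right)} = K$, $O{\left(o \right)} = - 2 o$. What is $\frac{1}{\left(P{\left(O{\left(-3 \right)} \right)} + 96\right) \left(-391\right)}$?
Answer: $- \frac{1}{36363} \approx -2.75 \cdot 10^{-5}$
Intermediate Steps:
$P{\left(K \right)} = -9 + K$
$\frac{1}{\left(P{\left(O{\left(-3 \right)} \right)} + 96\right) \left(-391\right)} = \frac{1}{\left(\left(-9 - -6\right) + 96\right) \left(-391\right)} = \frac{1}{\left(\left(-9 + 6\right) + 96\right) \left(-391\right)} = \frac{1}{\left(-3 + 96\right) \left(-391\right)} = \frac{1}{93 \left(-391\right)} = \frac{1}{-36363} = - \frac{1}{36363}$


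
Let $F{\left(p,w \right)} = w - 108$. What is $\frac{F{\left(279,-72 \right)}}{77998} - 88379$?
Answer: $- \frac{3446692711}{38999} \approx -88379.0$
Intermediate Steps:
$F{\left(p,w \right)} = -108 + w$
$\frac{F{\left(279,-72 \right)}}{77998} - 88379 = \frac{-108 - 72}{77998} - 88379 = \left(-180\right) \frac{1}{77998} - 88379 = - \frac{90}{38999} - 88379 = - \frac{3446692711}{38999}$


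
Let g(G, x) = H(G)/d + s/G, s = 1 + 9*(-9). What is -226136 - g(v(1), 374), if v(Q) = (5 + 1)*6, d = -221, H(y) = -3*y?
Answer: -449781056/1989 ≈ -2.2613e+5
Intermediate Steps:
s = -80 (s = 1 - 81 = -80)
v(Q) = 36 (v(Q) = 6*6 = 36)
g(G, x) = -80/G + 3*G/221 (g(G, x) = -3*G/(-221) - 80/G = -3*G*(-1/221) - 80/G = 3*G/221 - 80/G = -80/G + 3*G/221)
-226136 - g(v(1), 374) = -226136 - (-80/36 + (3/221)*36) = -226136 - (-80*1/36 + 108/221) = -226136 - (-20/9 + 108/221) = -226136 - 1*(-3448/1989) = -226136 + 3448/1989 = -449781056/1989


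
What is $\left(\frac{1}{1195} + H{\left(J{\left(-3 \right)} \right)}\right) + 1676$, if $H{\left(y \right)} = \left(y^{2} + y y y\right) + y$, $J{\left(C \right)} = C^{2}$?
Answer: $\frac{2981526}{1195} \approx 2495.0$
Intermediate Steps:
$H{\left(y \right)} = y + y^{2} + y^{3}$ ($H{\left(y \right)} = \left(y^{2} + y^{2} y\right) + y = \left(y^{2} + y^{3}\right) + y = y + y^{2} + y^{3}$)
$\left(\frac{1}{1195} + H{\left(J{\left(-3 \right)} \right)}\right) + 1676 = \left(\frac{1}{1195} + \left(-3\right)^{2} \left(1 + \left(-3\right)^{2} + \left(\left(-3\right)^{2}\right)^{2}\right)\right) + 1676 = \left(\frac{1}{1195} + 9 \left(1 + 9 + 9^{2}\right)\right) + 1676 = \left(\frac{1}{1195} + 9 \left(1 + 9 + 81\right)\right) + 1676 = \left(\frac{1}{1195} + 9 \cdot 91\right) + 1676 = \left(\frac{1}{1195} + 819\right) + 1676 = \frac{978706}{1195} + 1676 = \frac{2981526}{1195}$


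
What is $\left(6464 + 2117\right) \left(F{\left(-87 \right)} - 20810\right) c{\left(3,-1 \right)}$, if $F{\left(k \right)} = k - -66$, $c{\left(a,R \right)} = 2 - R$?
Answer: $-536252433$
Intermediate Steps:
$F{\left(k \right)} = 66 + k$ ($F{\left(k \right)} = k + 66 = 66 + k$)
$\left(6464 + 2117\right) \left(F{\left(-87 \right)} - 20810\right) c{\left(3,-1 \right)} = \left(6464 + 2117\right) \left(\left(66 - 87\right) - 20810\right) \left(2 - -1\right) = 8581 \left(-21 - 20810\right) \left(2 + 1\right) = 8581 \left(-20831\right) 3 = \left(-178750811\right) 3 = -536252433$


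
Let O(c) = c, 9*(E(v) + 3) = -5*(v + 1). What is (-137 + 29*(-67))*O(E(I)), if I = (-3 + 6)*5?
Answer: 222560/9 ≈ 24729.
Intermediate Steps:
I = 15 (I = 3*5 = 15)
E(v) = -32/9 - 5*v/9 (E(v) = -3 + (-5*(v + 1))/9 = -3 + (-5*(1 + v))/9 = -3 + (-5 - 5*v)/9 = -3 + (-5/9 - 5*v/9) = -32/9 - 5*v/9)
(-137 + 29*(-67))*O(E(I)) = (-137 + 29*(-67))*(-32/9 - 5/9*15) = (-137 - 1943)*(-32/9 - 25/3) = -2080*(-107/9) = 222560/9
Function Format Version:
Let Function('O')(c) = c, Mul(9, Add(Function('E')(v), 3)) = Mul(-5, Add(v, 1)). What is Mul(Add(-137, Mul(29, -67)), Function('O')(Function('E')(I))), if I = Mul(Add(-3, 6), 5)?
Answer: Rational(222560, 9) ≈ 24729.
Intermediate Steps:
I = 15 (I = Mul(3, 5) = 15)
Function('E')(v) = Add(Rational(-32, 9), Mul(Rational(-5, 9), v)) (Function('E')(v) = Add(-3, Mul(Rational(1, 9), Mul(-5, Add(v, 1)))) = Add(-3, Mul(Rational(1, 9), Mul(-5, Add(1, v)))) = Add(-3, Mul(Rational(1, 9), Add(-5, Mul(-5, v)))) = Add(-3, Add(Rational(-5, 9), Mul(Rational(-5, 9), v))) = Add(Rational(-32, 9), Mul(Rational(-5, 9), v)))
Mul(Add(-137, Mul(29, -67)), Function('O')(Function('E')(I))) = Mul(Add(-137, Mul(29, -67)), Add(Rational(-32, 9), Mul(Rational(-5, 9), 15))) = Mul(Add(-137, -1943), Add(Rational(-32, 9), Rational(-25, 3))) = Mul(-2080, Rational(-107, 9)) = Rational(222560, 9)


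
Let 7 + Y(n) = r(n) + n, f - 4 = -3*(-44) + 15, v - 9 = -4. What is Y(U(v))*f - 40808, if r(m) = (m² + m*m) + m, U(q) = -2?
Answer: -41261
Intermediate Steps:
v = 5 (v = 9 - 4 = 5)
f = 151 (f = 4 + (-3*(-44) + 15) = 4 + (132 + 15) = 4 + 147 = 151)
r(m) = m + 2*m² (r(m) = (m² + m²) + m = 2*m² + m = m + 2*m²)
Y(n) = -7 + n + n*(1 + 2*n) (Y(n) = -7 + (n*(1 + 2*n) + n) = -7 + (n + n*(1 + 2*n)) = -7 + n + n*(1 + 2*n))
Y(U(v))*f - 40808 = (-7 - 2 - 2*(1 + 2*(-2)))*151 - 40808 = (-7 - 2 - 2*(1 - 4))*151 - 40808 = (-7 - 2 - 2*(-3))*151 - 40808 = (-7 - 2 + 6)*151 - 40808 = -3*151 - 40808 = -453 - 40808 = -41261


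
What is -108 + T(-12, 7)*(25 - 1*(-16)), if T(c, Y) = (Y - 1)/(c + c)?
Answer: -473/4 ≈ -118.25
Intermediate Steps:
T(c, Y) = (-1 + Y)/(2*c) (T(c, Y) = (-1 + Y)/((2*c)) = (-1 + Y)*(1/(2*c)) = (-1 + Y)/(2*c))
-108 + T(-12, 7)*(25 - 1*(-16)) = -108 + ((1/2)*(-1 + 7)/(-12))*(25 - 1*(-16)) = -108 + ((1/2)*(-1/12)*6)*(25 + 16) = -108 - 1/4*41 = -108 - 41/4 = -473/4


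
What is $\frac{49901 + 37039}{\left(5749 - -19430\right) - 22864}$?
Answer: $\frac{17388}{463} \approx 37.555$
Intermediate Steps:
$\frac{49901 + 37039}{\left(5749 - -19430\right) - 22864} = \frac{86940}{\left(5749 + 19430\right) - 22864} = \frac{86940}{25179 - 22864} = \frac{86940}{2315} = 86940 \cdot \frac{1}{2315} = \frac{17388}{463}$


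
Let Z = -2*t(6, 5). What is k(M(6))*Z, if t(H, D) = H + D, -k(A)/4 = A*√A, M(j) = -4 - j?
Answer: -880*I*√10 ≈ -2782.8*I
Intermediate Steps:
k(A) = -4*A^(3/2) (k(A) = -4*A*√A = -4*A^(3/2))
t(H, D) = D + H
Z = -22 (Z = -2*(5 + 6) = -2*11 = -22)
k(M(6))*Z = -4*(-4 - 1*6)^(3/2)*(-22) = -4*(-4 - 6)^(3/2)*(-22) = -(-40)*I*√10*(-22) = (40*I*√10)*(-22) = -880*I*√10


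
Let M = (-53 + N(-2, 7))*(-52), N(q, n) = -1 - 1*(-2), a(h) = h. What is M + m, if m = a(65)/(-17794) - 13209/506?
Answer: 6027776005/2250941 ≈ 2677.9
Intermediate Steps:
N(q, n) = 1 (N(q, n) = -1 + 2 = 1)
M = 2704 (M = (-53 + 1)*(-52) = -52*(-52) = 2704)
m = -58768459/2250941 (m = 65/(-17794) - 13209/506 = 65*(-1/17794) - 13209*1/506 = -65/17794 - 13209/506 = -58768459/2250941 ≈ -26.108)
M + m = 2704 - 58768459/2250941 = 6027776005/2250941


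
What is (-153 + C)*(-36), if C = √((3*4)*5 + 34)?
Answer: 5508 - 36*√94 ≈ 5159.0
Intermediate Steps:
C = √94 (C = √(12*5 + 34) = √(60 + 34) = √94 ≈ 9.6954)
(-153 + C)*(-36) = (-153 + √94)*(-36) = 5508 - 36*√94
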